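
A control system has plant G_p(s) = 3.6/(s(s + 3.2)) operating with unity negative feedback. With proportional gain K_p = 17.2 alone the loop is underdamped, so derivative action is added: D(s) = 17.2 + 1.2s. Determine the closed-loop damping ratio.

Forward path: (17.2 + 1.2s)·3.6/(s(s+3.2)). The closed-loop characteristic equation is s² + (3.2 + 3.6·1.2)s + 3.6·17.2 = 0.
That is s² + 7.52s + 61.92 = 0, so ω_n = 7.869 rad/s and ζ = 7.52/(2·7.869) = 0.4778.

ζ = 0.478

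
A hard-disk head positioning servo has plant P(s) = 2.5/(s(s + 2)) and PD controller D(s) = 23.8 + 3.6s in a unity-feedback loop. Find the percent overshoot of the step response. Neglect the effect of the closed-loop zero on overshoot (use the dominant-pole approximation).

4.1%

Forward path: (23.8 + 3.6s)·2.5/(s(s+2)). The closed-loop characteristic equation is s² + (2 + 2.5·3.6)s + 2.5·23.8 = 0.
That is s² + 11s + 59.5 = 0, so ω_n = 7.714 rad/s and ζ = 11/(2·7.714) = 0.713.
%OS = 100·exp(−πζ/√(1−ζ²)) = 4.1%.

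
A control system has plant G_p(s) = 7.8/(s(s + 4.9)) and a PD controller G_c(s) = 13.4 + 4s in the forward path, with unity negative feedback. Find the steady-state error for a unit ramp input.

The loop has one pole at the origin (type 1). Velocity error constant K_v = lim_{s→0} s·G_c(s)G_p(s) = 13.4·7.8/4.9 = 21.33.
Steady-state error to a unit ramp: e_ss = 1/K_v = 0.0469.

0.0469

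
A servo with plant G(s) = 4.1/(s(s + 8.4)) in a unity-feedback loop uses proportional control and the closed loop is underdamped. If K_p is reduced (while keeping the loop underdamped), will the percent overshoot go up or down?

ζ = 8.4/(2√(4.1K_p)) rises as K_p falls; higher damping means less overshoot.

decrease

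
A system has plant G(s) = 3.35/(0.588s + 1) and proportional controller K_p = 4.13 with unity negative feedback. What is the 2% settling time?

T_s ≈ 0.159 s

Closed loop: T(s) = K_p·G/(1+K_p·G) = 13.84/(0.588s + 1 + 13.84), with pole at s = −(1 + 13.84)/0.588 = −25.23.
τ = 1/25.23 = 0.03963 s, so 2% settling time ≈ 4τ = 0.159 s.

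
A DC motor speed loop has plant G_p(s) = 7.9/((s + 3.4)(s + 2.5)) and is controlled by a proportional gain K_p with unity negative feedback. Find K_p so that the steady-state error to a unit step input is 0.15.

K_p = 6.1

The loop is type 0, so e_ss(step) = 1/(1 + K_pos) with K_pos = K_p·G_p(0).
G_p(0) = 0.9294. Require 1/(1 + K_p·0.9294) = 0.15, so 1 + 0.9294·K_p = 6.667.
K_p = (6.667 − 1)/0.9294 = 6.1.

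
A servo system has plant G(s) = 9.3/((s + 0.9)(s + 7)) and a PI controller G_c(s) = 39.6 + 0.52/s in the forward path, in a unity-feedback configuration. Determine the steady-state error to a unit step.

The open loop G_c(s)G(s) has a pole at the origin (type 1), so the static position error constant is infinite and e_ss = 1/(1+∞) = 0.

0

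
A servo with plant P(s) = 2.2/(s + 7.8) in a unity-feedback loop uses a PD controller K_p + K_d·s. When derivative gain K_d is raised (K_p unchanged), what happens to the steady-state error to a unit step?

At s = 0 the derivative term contributes nothing: C(0) = K_p regardless of K_d, so K_pos = K_p·P(0) and e_ss are unchanged.

unchanged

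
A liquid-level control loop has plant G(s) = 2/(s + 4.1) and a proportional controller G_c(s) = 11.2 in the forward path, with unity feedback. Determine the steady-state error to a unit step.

The loop is type 0. Static position error constant K_pos = G_c(0)·G(0) = 11.2·0.4878 = 5.463.
Steady-state error to a unit step: e_ss = 1/(1+K_pos) = 1/6.463 = 0.155.

0.155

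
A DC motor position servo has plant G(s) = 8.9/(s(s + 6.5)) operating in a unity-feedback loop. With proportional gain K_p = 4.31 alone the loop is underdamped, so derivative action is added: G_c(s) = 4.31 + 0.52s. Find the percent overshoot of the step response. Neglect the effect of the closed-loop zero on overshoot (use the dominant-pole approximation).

0.162%

Forward path: (4.31 + 0.52s)·8.9/(s(s+6.5)). The closed-loop characteristic equation is s² + (6.5 + 8.9·0.52)s + 8.9·4.31 = 0.
That is s² + 11.13s + 38.36 = 0, so ω_n = 6.193 rad/s and ζ = 11.13/(2·6.193) = 0.8984.
%OS = 100·exp(−πζ/√(1−ζ²)) = 0.162%.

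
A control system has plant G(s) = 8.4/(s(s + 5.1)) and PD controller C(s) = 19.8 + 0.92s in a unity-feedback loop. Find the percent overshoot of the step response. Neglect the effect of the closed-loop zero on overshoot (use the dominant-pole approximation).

16.5%

Forward path: (19.8 + 0.92s)·8.4/(s(s+5.1)). The closed-loop characteristic equation is s² + (5.1 + 8.4·0.92)s + 8.4·19.8 = 0.
That is s² + 12.83s + 166.3 = 0, so ω_n = 12.9 rad/s and ζ = 12.83/(2·12.9) = 0.4973.
%OS = 100·exp(−πζ/√(1−ζ²)) = 16.5%.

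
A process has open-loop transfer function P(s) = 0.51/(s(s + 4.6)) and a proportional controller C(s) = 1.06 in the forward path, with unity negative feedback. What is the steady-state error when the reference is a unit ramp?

8.51

The loop has one pole at the origin (type 1). Velocity error constant K_v = lim_{s→0} s·C(s)P(s) = 1.06·0.51/4.6 = 0.1175.
Steady-state error to a unit ramp: e_ss = 1/K_v = 8.51.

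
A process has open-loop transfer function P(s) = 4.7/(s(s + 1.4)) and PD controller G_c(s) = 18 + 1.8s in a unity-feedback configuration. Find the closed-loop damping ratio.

ζ = 0.536

Forward path: (18 + 1.8s)·4.7/(s(s+1.4)). The closed-loop characteristic equation is s² + (1.4 + 4.7·1.8)s + 4.7·18 = 0.
That is s² + 9.86s + 84.6 = 0, so ω_n = 9.198 rad/s and ζ = 9.86/(2·9.198) = 0.536.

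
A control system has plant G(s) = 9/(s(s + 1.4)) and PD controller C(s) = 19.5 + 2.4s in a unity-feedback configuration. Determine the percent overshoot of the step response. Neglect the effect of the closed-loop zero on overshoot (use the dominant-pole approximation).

0.411%

Forward path: (19.5 + 2.4s)·9/(s(s+1.4)). The closed-loop characteristic equation is s² + (1.4 + 9·2.4)s + 9·19.5 = 0.
That is s² + 23s + 175.5 = 0, so ω_n = 13.25 rad/s and ζ = 23/(2·13.25) = 0.8681.
%OS = 100·exp(−πζ/√(1−ζ²)) = 0.411%.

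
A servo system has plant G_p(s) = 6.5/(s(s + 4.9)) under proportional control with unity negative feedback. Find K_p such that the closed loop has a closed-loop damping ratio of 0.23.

K_p = 17.5

Closed-loop characteristic equation: s² + 4.9s + K_p·6.5 = 0.
So ω_n = √(6.5K_p) and 2ζω_n = 4.9, giving ζ = 4.9/(2√(6.5K_p)).
Setting ζ = 0.23: √(6.5K_p) = 4.9/(2·0.23) = 10.65, so K_p = 113.5/6.5 = 17.5.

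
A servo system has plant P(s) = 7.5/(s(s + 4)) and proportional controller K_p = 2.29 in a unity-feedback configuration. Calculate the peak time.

T_p = 0.866 s

The closed-loop denominator s² + 4s + 17.18 gives ω_n = √17.18 = 4.144 and ζ = 4/(2ω_n) = 0.4826.
Damped frequency ω_d = ω_n√(1−ζ²) = 3.63 rad/s, so peak time T_p = π/ω_d = 0.866 s.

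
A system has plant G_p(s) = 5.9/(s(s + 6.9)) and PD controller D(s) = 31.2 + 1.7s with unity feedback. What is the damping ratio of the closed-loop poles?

Forward path: (31.2 + 1.7s)·5.9/(s(s+6.9)). The closed-loop characteristic equation is s² + (6.9 + 5.9·1.7)s + 5.9·31.2 = 0.
That is s² + 16.93s + 184.1 = 0, so ω_n = 13.57 rad/s and ζ = 16.93/(2·13.57) = 0.6239.

ζ = 0.624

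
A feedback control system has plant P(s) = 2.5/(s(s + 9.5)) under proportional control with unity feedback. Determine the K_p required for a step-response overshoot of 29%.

From %OS = 100·exp(−πζ/√(1−ζ²)) = 29%, ζ = −ln(0.29)/√(π²+ln²(0.29)) = 0.3666.
Characteristic equation s² + 9.5s + 2.5K_p = 0 gives ζ = 9.5/(2√(2.5K_p)).
Setting ζ = 0.3666: √(2.5K_p) = 9.5/(2·0.3666) = 12.96, so K_p = 167.9/2.5 = 67.2.

K_p = 67.2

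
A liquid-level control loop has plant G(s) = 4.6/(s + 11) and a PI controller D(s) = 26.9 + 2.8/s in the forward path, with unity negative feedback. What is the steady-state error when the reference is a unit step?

0

The open loop D(s)G(s) has a pole at the origin (type 1), so the static position error constant is infinite and e_ss = 1/(1+∞) = 0.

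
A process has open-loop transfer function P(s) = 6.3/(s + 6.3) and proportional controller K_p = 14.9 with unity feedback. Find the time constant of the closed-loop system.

τ = 0.00998 s

Closed-loop transfer function: T(s) = K_p·P(s)/(1 + K_p·P(s)) = 93.87/(s + 6.3 + 93.87) = 93.87/(s + 100.2).
Time constant τ = 1/100.2 = 0.00998 s.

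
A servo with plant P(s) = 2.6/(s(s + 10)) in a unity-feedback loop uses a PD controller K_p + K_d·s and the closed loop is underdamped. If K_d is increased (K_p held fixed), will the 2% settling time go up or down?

decrease

Characteristic equation s² + (10 + 2.6K_d)s + 2.6K_p = 0: raising K_d increases ζω_n = (10+2.6K_d)/2 while the loop stays underdamped, so T_s ≈ 4/(ζω_n) decreases.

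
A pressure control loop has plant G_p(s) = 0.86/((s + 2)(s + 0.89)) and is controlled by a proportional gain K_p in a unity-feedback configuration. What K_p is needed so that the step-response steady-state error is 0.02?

For a type-0 loop with proportional control, e_ss = 1/(1 + K_p·G_p(0)).
G_p(0) = 0.4831. Require 1/(1 + K_p·0.4831) = 0.02, so 1 + 0.4831·K_p = 50.
K_p = (50 − 1)/0.4831 = 101.

K_p = 101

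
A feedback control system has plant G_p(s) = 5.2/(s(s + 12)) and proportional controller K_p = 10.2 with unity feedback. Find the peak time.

T_p = 0.761 s

From 1 + K_pG_p(s) = 0: s² + 12s + 53.04 = 0 ⇒ ω_n = 7.283, ζ = 0.8239.
Damped frequency ω_d = ω_n√(1−ζ²) = 4.128 rad/s, so peak time T_p = π/ω_d = 0.761 s.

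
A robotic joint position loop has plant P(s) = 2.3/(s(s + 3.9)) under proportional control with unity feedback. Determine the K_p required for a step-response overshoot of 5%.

From %OS = 100·exp(−πζ/√(1−ζ²)) = 5%, ζ = −ln(0.05)/√(π²+ln²(0.05)) = 0.6901.
Characteristic equation s² + 3.9s + 2.3K_p = 0 gives ζ = 3.9/(2√(2.3K_p)).
Setting ζ = 0.6901: √(2.3K_p) = 3.9/(2·0.6901) = 2.826, so K_p = 7.984/2.3 = 3.47.

K_p = 3.47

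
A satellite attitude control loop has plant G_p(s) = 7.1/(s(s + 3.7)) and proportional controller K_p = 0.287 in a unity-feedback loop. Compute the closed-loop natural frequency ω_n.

ω_n = 1.43 rad/s

The closed-loop denominator is s(s+3.7) + 0.287·7.1 = s² + 3.7s + 2.038.
Matching s² + 2ζω_n s + ω_n²: ω_n = √2.038 = 1.427 rad/s and 2ζω_n = 3.7, so ζ = 3.7/(2·1.427) = 1.3.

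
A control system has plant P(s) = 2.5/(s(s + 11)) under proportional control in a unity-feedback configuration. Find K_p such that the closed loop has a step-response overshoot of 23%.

K_p = 67.4

From %OS = 100·exp(−πζ/√(1−ζ²)) = 23%, ζ = −ln(0.23)/√(π²+ln²(0.23)) = 0.4237.
Characteristic equation s² + 11s + 2.5K_p = 0 gives ζ = 11/(2√(2.5K_p)).
Setting ζ = 0.4237: √(2.5K_p) = 11/(2·0.4237) = 12.98, so K_p = 168.5/2.5 = 67.4.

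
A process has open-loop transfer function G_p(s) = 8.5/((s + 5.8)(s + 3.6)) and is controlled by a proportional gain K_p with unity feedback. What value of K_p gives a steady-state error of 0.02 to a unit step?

Steady-state error for a unit step on this type-0 loop is 1/(1 + K_p·G_p(0)).
G_p(0) = 0.4071. Require 1/(1 + K_p·0.4071) = 0.02, so 1 + 0.4071·K_p = 50.
K_p = (50 − 1)/0.4071 = 120.

K_p = 120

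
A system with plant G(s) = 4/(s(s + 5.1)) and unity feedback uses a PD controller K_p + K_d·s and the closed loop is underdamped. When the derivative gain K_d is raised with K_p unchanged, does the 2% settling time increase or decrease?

Characteristic equation s² + (5.1 + 4K_d)s + 4K_p = 0: raising K_d increases ζω_n = (5.1+4K_d)/2 while the loop stays underdamped, so T_s ≈ 4/(ζω_n) decreases.

decrease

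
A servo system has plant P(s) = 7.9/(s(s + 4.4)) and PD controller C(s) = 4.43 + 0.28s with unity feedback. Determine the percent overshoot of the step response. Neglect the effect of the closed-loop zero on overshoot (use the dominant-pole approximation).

Forward path: (4.43 + 0.28s)·7.9/(s(s+4.4)). The closed-loop characteristic equation is s² + (4.4 + 7.9·0.28)s + 7.9·4.43 = 0.
That is s² + 6.612s + 35 = 0, so ω_n = 5.916 rad/s and ζ = 6.612/(2·5.916) = 0.5588.
%OS = 100·exp(−πζ/√(1−ζ²)) = 12%.

12%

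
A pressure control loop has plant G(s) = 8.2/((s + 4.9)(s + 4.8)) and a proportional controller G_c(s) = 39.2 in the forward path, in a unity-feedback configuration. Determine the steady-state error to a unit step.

The loop is type 0. Static position error constant K_pos = G_c(0)·G(0) = 39.2·0.3486 = 13.67.
Steady-state error to a unit step: e_ss = 1/(1+K_pos) = 1/14.67 = 0.0682.

0.0682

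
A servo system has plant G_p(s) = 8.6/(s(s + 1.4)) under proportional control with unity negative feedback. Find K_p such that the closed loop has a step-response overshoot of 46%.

K_p = 0.99

From %OS = 100·exp(−πζ/√(1−ζ²)) = 46%, ζ = −ln(0.46)/√(π²+ln²(0.46)) = 0.24.
Characteristic equation s² + 1.4s + 8.6K_p = 0 gives ζ = 1.4/(2√(8.6K_p)).
Setting ζ = 0.24: √(8.6K_p) = 1.4/(2·0.24) = 2.917, so K_p = 8.51/8.6 = 0.99.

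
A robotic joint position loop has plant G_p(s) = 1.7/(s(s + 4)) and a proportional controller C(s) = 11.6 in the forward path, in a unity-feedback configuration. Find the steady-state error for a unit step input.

The open loop C(s)G_p(s) has a pole at the origin (type 1), so the static position error constant is infinite and e_ss = 1/(1+∞) = 0.

0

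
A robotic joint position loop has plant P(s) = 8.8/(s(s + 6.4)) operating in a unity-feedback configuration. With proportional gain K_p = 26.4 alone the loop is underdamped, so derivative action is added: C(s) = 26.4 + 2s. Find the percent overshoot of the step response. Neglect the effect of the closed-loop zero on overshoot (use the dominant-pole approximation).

1.81%

Forward path: (26.4 + 2s)·8.8/(s(s+6.4)). The closed-loop characteristic equation is s² + (6.4 + 8.8·2)s + 8.8·26.4 = 0.
That is s² + 24s + 232.3 = 0, so ω_n = 15.24 rad/s and ζ = 24/(2·15.24) = 0.7873.
%OS = 100·exp(−πζ/√(1−ζ²)) = 1.81%.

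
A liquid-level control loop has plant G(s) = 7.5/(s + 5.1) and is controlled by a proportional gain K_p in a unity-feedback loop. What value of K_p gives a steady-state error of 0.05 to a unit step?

K_p = 12.9

Steady-state error for a unit step on this type-0 loop is 1/(1 + K_p·G(0)).
G(0) = 1.471. Require 1/(1 + K_p·1.471) = 0.05, so 1 + 1.471·K_p = 20.
K_p = (20 − 1)/1.471 = 12.9.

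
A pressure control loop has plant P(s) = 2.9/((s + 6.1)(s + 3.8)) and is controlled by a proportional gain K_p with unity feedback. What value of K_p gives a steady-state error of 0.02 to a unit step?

K_p = 392

Steady-state error for a unit step on this type-0 loop is 1/(1 + K_p·P(0)).
P(0) = 0.1251. Require 1/(1 + K_p·0.1251) = 0.02, so 1 + 0.1251·K_p = 50.
K_p = (50 − 1)/0.1251 = 392.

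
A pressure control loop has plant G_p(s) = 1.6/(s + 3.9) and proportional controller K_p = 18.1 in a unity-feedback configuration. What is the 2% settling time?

Closed-loop transfer function: T(s) = K_p·G_p(s)/(1 + K_p·G_p(s)) = 28.96/(s + 3.9 + 28.96) = 28.96/(s + 32.86).
Time constant τ = 1/32.86 = 0.03043 s, so the 2% settling time is about 4τ = 0.122 s.

T_s ≈ 0.122 s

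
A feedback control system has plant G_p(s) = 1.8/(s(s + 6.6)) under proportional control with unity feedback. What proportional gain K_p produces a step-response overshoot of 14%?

From %OS = 100·exp(−πζ/√(1−ζ²)) = 14%, ζ = −ln(0.14)/√(π²+ln²(0.14)) = 0.5305.
Characteristic equation s² + 6.6s + 1.8K_p = 0 gives ζ = 6.6/(2√(1.8K_p)).
Setting ζ = 0.5305: √(1.8K_p) = 6.6/(2·0.5305) = 6.22, so K_p = 38.69/1.8 = 21.5.

K_p = 21.5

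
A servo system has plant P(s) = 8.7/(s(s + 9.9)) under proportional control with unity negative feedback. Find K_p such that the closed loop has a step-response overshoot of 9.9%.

K_p = 8.01

From %OS = 100·exp(−πζ/√(1−ζ²)) = 9.9%, ζ = −ln(0.099)/√(π²+ln²(0.099)) = 0.5928.
Characteristic equation s² + 9.9s + 8.7K_p = 0 gives ζ = 9.9/(2√(8.7K_p)).
Setting ζ = 0.5928: √(8.7K_p) = 9.9/(2·0.5928) = 8.35, so K_p = 69.72/8.7 = 8.01.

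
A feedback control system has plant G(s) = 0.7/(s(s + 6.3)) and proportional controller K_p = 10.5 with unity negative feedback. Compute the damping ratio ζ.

With unity feedback the closed-loop characteristic equation is s² + 6.3s + 10.5·0.7 = s² + 6.3s + 7.35 = 0.
So ω_n² = 7.35 ⇒ ω_n = 2.711 rad/s, and ζ = 6.3/(2ω_n) = 1.16.

ζ = 1.16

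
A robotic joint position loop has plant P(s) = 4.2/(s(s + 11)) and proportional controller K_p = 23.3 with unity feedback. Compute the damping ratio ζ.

ζ = 0.556

With unity feedback the closed-loop characteristic equation is s² + 11s + 23.3·4.2 = s² + 11s + 97.86 = 0.
Matching s² + 2ζω_n s + ω_n²: ω_n = √97.86 = 9.892 rad/s and 2ζω_n = 11, so ζ = 11/(2·9.892) = 0.556.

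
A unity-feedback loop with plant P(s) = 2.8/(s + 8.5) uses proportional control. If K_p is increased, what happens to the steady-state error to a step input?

e_ss = 1/(1 + K_p·P(0)); a larger K_p raises the denominator, so e_ss decreases.

decrease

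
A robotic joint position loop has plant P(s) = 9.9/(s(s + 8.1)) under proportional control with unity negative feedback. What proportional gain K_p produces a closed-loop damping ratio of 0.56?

Closed-loop characteristic equation: s² + 8.1s + K_p·9.9 = 0.
So ω_n = √(9.9K_p) and 2ζω_n = 8.1, giving ζ = 8.1/(2√(9.9K_p)).
Setting ζ = 0.56: √(9.9K_p) = 8.1/(2·0.56) = 7.232, so K_p = 52.3/9.9 = 5.28.

K_p = 5.28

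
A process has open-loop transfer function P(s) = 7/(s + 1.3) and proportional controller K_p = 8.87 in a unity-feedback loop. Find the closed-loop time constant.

τ = 0.0158 s

Closed-loop transfer function: T(s) = K_p·P(s)/(1 + K_p·P(s)) = 62.09/(s + 1.3 + 62.09) = 62.09/(s + 63.39).
Time constant τ = 1/63.39 = 0.0158 s.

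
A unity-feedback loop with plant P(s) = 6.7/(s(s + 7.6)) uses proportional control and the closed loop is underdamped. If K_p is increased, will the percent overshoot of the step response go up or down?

Characteristic equation s² + 7.6s + K_p·6.7 = 0: raising K_p raises ω_n while 2ζω_n = 7.6 is fixed, so ζ falls and overshoot grows.

increase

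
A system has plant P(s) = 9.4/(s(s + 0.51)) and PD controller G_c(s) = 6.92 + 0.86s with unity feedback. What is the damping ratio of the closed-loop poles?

Forward path: (6.92 + 0.86s)·9.4/(s(s+0.51)). The closed-loop characteristic equation is s² + (0.51 + 9.4·0.86)s + 9.4·6.92 = 0.
That is s² + 8.594s + 65.05 = 0, so ω_n = 8.065 rad/s and ζ = 8.594/(2·8.065) = 0.5328.

ζ = 0.533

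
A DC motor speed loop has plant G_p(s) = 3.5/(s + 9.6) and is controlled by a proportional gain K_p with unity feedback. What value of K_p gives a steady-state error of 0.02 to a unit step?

For a type-0 loop with proportional control, e_ss = 1/(1 + K_p·G_p(0)).
G_p(0) = 0.3646. Require 1/(1 + K_p·0.3646) = 0.02, so 1 + 0.3646·K_p = 50.
K_p = (50 − 1)/0.3646 = 134.

K_p = 134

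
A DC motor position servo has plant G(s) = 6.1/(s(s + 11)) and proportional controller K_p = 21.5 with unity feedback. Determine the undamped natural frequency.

With unity feedback the closed-loop characteristic equation is s² + 11s + 21.5·6.1 = s² + 11s + 131.2 = 0.
So ω_n² = 131.2 ⇒ ω_n = 11.45 rad/s, and ζ = 11/(2ω_n) = 0.48.

ω_n = 11.5 rad/s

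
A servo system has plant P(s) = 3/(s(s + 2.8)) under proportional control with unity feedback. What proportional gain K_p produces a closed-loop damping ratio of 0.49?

Closed-loop characteristic equation: s² + 2.8s + K_p·3 = 0.
So ω_n = √(3K_p) and 2ζω_n = 2.8, giving ζ = 2.8/(2√(3K_p)).
Setting ζ = 0.49: √(3K_p) = 2.8/(2·0.49) = 2.857, so K_p = 8.163/3 = 2.72.

K_p = 2.72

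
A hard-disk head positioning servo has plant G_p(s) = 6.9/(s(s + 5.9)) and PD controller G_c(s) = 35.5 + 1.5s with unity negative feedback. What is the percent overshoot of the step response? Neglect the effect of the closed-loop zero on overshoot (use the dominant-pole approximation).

14.8%

Forward path: (35.5 + 1.5s)·6.9/(s(s+5.9)). The closed-loop characteristic equation is s² + (5.9 + 6.9·1.5)s + 6.9·35.5 = 0.
That is s² + 16.25s + 245 = 0, so ω_n = 15.65 rad/s and ζ = 16.25/(2·15.65) = 0.5191.
%OS = 100·exp(−πζ/√(1−ζ²)) = 14.8%.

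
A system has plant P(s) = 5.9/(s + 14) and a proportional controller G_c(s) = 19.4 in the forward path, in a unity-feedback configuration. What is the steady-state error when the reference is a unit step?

The loop is type 0. Static position error constant K_pos = G_c(0)·P(0) = 19.4·0.4214 = 8.176.
Steady-state error to a unit step: e_ss = 1/(1+K_pos) = 1/9.176 = 0.109.

0.109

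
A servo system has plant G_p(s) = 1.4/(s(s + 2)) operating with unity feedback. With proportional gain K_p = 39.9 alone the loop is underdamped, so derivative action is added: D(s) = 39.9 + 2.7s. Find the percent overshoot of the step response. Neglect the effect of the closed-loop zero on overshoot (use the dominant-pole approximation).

Forward path: (39.9 + 2.7s)·1.4/(s(s+2)). The closed-loop characteristic equation is s² + (2 + 1.4·2.7)s + 1.4·39.9 = 0.
That is s² + 5.78s + 55.86 = 0, so ω_n = 7.474 rad/s and ζ = 5.78/(2·7.474) = 0.3867.
%OS = 100·exp(−πζ/√(1−ζ²)) = 26.8%.

26.8%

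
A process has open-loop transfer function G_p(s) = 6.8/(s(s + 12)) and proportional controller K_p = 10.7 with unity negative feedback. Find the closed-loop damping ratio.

1 + K_p·G_p(s) = 0 gives s² + 12s + 72.76 = 0.
So ω_n² = 72.76 ⇒ ω_n = 8.53 rad/s, and ζ = 12/(2ω_n) = 0.703.

ζ = 0.703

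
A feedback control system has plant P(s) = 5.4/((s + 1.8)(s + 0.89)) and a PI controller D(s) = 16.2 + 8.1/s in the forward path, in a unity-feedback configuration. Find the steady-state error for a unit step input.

0

The open loop D(s)P(s) has a pole at the origin (type 1), so the static position error constant is infinite and e_ss = 1/(1+∞) = 0.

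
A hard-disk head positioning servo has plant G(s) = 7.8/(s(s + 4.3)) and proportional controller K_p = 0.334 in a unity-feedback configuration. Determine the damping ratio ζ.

ζ = 1.33

With unity feedback the closed-loop characteristic equation is s² + 4.3s + 0.334·7.8 = s² + 4.3s + 2.605 = 0.
So ω_n² = 2.605 ⇒ ω_n = 1.614 rad/s, and ζ = 4.3/(2ω_n) = 1.33.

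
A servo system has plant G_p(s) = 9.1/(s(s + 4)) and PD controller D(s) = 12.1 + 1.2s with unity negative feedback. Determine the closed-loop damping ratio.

Forward path: (12.1 + 1.2s)·9.1/(s(s+4)). The closed-loop characteristic equation is s² + (4 + 9.1·1.2)s + 9.1·12.1 = 0.
That is s² + 14.92s + 110.1 = 0, so ω_n = 10.49 rad/s and ζ = 14.92/(2·10.49) = 0.7109.

ζ = 0.711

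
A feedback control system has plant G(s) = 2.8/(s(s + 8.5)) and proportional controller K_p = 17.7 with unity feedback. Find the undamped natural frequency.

1 + K_p·G(s) = 0 gives s² + 8.5s + 49.56 = 0.
Matching s² + 2ζω_n s + ω_n²: ω_n = √49.56 = 7.04 rad/s and 2ζω_n = 8.5, so ζ = 8.5/(2·7.04) = 0.604.

ω_n = 7.04 rad/s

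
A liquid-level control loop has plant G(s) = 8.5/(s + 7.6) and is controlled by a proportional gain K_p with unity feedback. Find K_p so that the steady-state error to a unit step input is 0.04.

K_p = 21.5

For a type-0 loop with proportional control, e_ss = 1/(1 + K_p·G(0)).
G(0) = 1.118. Require 1/(1 + K_p·1.118) = 0.04, so 1 + 1.118·K_p = 25.
K_p = (25 − 1)/1.118 = 21.5.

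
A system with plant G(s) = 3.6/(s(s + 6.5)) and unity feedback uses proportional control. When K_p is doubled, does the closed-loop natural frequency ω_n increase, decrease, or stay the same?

increase

ω_n = √(3.6·K_p), which grows with K_p.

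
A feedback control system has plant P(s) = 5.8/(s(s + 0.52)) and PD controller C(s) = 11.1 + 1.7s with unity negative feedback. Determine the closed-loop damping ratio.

ζ = 0.647

Forward path: (11.1 + 1.7s)·5.8/(s(s+0.52)). The closed-loop characteristic equation is s² + (0.52 + 5.8·1.7)s + 5.8·11.1 = 0.
That is s² + 10.38s + 64.38 = 0, so ω_n = 8.024 rad/s and ζ = 10.38/(2·8.024) = 0.6468.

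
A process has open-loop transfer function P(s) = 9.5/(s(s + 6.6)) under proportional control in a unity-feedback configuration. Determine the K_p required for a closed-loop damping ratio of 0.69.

K_p = 2.41

Closed-loop characteristic equation: s² + 6.6s + K_p·9.5 = 0.
So ω_n = √(9.5K_p) and 2ζω_n = 6.6, giving ζ = 6.6/(2√(9.5K_p)).
Setting ζ = 0.69: √(9.5K_p) = 6.6/(2·0.69) = 4.783, so K_p = 22.87/9.5 = 2.41.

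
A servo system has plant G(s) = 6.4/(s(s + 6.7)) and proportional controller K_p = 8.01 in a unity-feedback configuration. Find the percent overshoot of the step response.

19%

The closed-loop denominator s² + 6.7s + 51.26 gives ω_n = √51.26 = 7.16 and ζ = 6.7/(2ω_n) = 0.4679.
%OS = 100·exp(−πζ/√(1−ζ²)) = 100·exp(−π·0.4679/√0.7811) = 19%.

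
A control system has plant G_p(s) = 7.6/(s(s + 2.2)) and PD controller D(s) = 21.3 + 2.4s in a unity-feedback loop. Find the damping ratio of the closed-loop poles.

Forward path: (21.3 + 2.4s)·7.6/(s(s+2.2)). The closed-loop characteristic equation is s² + (2.2 + 7.6·2.4)s + 7.6·21.3 = 0.
That is s² + 20.44s + 161.9 = 0, so ω_n = 12.72 rad/s and ζ = 20.44/(2·12.72) = 0.8033.

ζ = 0.803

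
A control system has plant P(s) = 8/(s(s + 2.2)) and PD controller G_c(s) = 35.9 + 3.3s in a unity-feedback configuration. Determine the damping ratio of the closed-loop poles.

Forward path: (35.9 + 3.3s)·8/(s(s+2.2)). The closed-loop characteristic equation is s² + (2.2 + 8·3.3)s + 8·35.9 = 0.
That is s² + 28.6s + 287.2 = 0, so ω_n = 16.95 rad/s and ζ = 28.6/(2·16.95) = 0.8438.

ζ = 0.844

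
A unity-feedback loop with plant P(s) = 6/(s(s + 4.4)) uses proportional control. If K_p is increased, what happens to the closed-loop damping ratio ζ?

ζ = 4.4/(2√(6K_p)); increasing K_p raises the denominator, so ζ falls.

decrease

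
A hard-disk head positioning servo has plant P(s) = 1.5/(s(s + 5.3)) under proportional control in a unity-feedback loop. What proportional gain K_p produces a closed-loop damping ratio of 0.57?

K_p = 14.4

Closed-loop characteristic equation: s² + 5.3s + K_p·1.5 = 0.
So ω_n = √(1.5K_p) and 2ζω_n = 5.3, giving ζ = 5.3/(2√(1.5K_p)).
Setting ζ = 0.57: √(1.5K_p) = 5.3/(2·0.57) = 4.649, so K_p = 21.61/1.5 = 14.4.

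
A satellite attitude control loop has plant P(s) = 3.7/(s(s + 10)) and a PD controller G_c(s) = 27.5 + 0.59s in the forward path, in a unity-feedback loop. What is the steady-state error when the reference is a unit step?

0

The open loop G_c(s)P(s) has a pole at the origin (type 1), so the static position error constant is infinite and e_ss = 1/(1+∞) = 0.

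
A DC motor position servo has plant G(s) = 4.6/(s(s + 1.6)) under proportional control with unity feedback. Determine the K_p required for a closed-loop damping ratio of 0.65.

Closed-loop characteristic equation: s² + 1.6s + K_p·4.6 = 0.
So ω_n = √(4.6K_p) and 2ζω_n = 1.6, giving ζ = 1.6/(2√(4.6K_p)).
Setting ζ = 0.65: √(4.6K_p) = 1.6/(2·0.65) = 1.231, so K_p = 1.515/4.6 = 0.329.

K_p = 0.329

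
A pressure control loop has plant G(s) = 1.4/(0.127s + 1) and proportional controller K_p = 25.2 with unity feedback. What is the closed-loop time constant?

τ = 0.0035 s

Closed loop: T(s) = K_p·G/(1+K_p·G) = 35.28/(0.127s + 1 + 35.28), with pole at s = −(1 + 35.28)/0.127 = −285.7.
Closed-loop time constant τ = 1/285.7 = 0.0035 s.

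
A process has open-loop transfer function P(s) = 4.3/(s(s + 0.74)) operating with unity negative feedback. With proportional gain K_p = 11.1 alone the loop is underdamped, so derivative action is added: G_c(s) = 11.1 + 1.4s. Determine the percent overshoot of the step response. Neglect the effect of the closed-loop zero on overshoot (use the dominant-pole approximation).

Forward path: (11.1 + 1.4s)·4.3/(s(s+0.74)). The closed-loop characteristic equation is s² + (0.74 + 4.3·1.4)s + 4.3·11.1 = 0.
That is s² + 6.76s + 47.73 = 0, so ω_n = 6.909 rad/s and ζ = 6.76/(2·6.909) = 0.4892.
%OS = 100·exp(−πζ/√(1−ζ²)) = 17.2%.

17.2%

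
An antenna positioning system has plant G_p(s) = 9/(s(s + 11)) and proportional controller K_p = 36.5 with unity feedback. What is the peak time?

T_p = 0.182 s

From 1 + K_pG_p(s) = 0: s² + 11s + 328.5 = 0 ⇒ ω_n = 18.12, ζ = 0.3035.
Damped frequency ω_d = ω_n√(1−ζ²) = 17.27 rad/s, so peak time T_p = π/ω_d = 0.182 s.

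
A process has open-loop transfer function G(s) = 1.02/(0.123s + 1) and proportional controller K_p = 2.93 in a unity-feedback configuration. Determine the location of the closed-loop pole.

s = -32.43

Closed loop: T(s) = K_p·G/(1+K_p·G) = 2.989/(0.123s + 1 + 2.989), with pole at s = −(1 + 2.989)/0.123 = −32.43.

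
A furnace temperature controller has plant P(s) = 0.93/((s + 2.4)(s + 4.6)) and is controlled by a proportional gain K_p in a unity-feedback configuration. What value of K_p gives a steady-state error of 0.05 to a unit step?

For a type-0 loop with proportional control, e_ss = 1/(1 + K_p·P(0)).
P(0) = 0.08424. Require 1/(1 + K_p·0.08424) = 0.05, so 1 + 0.08424·K_p = 20.
K_p = (20 − 1)/0.08424 = 226.

K_p = 226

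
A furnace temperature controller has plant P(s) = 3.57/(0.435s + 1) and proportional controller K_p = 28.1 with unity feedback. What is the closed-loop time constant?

Closed loop: T(s) = K_p·P/(1+K_p·P) = 100.3/(0.435s + 1 + 100.3), with pole at s = −(1 + 100.3)/0.435 = −232.9.
Closed-loop time constant τ = 1/232.9 = 0.00429 s.

τ = 0.00429 s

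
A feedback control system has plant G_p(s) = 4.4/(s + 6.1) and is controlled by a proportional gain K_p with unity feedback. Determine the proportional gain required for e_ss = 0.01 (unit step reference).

For a type-0 loop with proportional control, e_ss = 1/(1 + K_p·G_p(0)).
G_p(0) = 0.7213. Require 1/(1 + K_p·0.7213) = 0.01, so 1 + 0.7213·K_p = 100.
K_p = (100 − 1)/0.7213 = 137.

K_p = 137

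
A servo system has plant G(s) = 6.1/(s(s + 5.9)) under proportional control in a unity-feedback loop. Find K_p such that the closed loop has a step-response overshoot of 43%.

K_p = 21.2

From %OS = 100·exp(−πζ/√(1−ζ²)) = 43%, ζ = −ln(0.43)/√(π²+ln²(0.43)) = 0.2594.
Characteristic equation s² + 5.9s + 6.1K_p = 0 gives ζ = 5.9/(2√(6.1K_p)).
Setting ζ = 0.2594: √(6.1K_p) = 5.9/(2·0.2594) = 11.37, so K_p = 129.3/6.1 = 21.2.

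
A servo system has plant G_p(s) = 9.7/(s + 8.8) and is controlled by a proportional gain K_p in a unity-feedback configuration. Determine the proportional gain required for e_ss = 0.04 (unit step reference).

Steady-state error for a unit step on this type-0 loop is 1/(1 + K_p·G_p(0)).
G_p(0) = 1.102. Require 1/(1 + K_p·1.102) = 0.04, so 1 + 1.102·K_p = 25.
K_p = (25 − 1)/1.102 = 21.8.

K_p = 21.8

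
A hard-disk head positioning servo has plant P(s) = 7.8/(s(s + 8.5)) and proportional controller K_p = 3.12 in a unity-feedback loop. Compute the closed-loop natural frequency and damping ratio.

With unity feedback the closed-loop characteristic equation is s² + 8.5s + 3.12·7.8 = s² + 8.5s + 24.34 = 0.
So ω_n² = 24.34 ⇒ ω_n = 4.933 rad/s, and ζ = 8.5/(2ω_n) = 0.862.

ω_n = 4.93 rad/s, ζ = 0.862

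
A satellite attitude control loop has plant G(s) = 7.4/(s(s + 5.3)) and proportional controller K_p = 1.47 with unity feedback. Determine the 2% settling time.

T_s ≈ 1.51 s

From 1 + K_pG(s) = 0: s² + 5.3s + 10.88 = 0 ⇒ ω_n = 3.298, ζ = 0.8035.
2% settling time T_s ≈ 4/(ζω_n) = 4/2.65 = 1.51 s.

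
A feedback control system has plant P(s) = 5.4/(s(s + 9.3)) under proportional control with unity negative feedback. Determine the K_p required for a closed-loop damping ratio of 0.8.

K_p = 6.26

Closed-loop characteristic equation: s² + 9.3s + K_p·5.4 = 0.
So ω_n = √(5.4K_p) and 2ζω_n = 9.3, giving ζ = 9.3/(2√(5.4K_p)).
Setting ζ = 0.8: √(5.4K_p) = 9.3/(2·0.8) = 5.812, so K_p = 33.79/5.4 = 6.26.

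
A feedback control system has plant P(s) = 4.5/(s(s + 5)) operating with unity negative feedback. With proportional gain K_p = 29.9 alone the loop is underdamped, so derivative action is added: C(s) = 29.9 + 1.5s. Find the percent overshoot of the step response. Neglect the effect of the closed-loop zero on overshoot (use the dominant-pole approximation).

Forward path: (29.9 + 1.5s)·4.5/(s(s+5)). The closed-loop characteristic equation is s² + (5 + 4.5·1.5)s + 4.5·29.9 = 0.
That is s² + 11.75s + 134.5 = 0, so ω_n = 11.6 rad/s and ζ = 11.75/(2·11.6) = 0.5065.
%OS = 100·exp(−πζ/√(1−ζ²)) = 15.8%.

15.8%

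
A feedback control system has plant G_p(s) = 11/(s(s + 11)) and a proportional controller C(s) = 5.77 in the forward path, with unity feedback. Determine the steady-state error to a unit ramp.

0.173

The loop has one pole at the origin (type 1). Velocity error constant K_v = lim_{s→0} s·C(s)G_p(s) = 5.77·11/11 = 5.77.
Steady-state error to a unit ramp: e_ss = 1/K_v = 0.173.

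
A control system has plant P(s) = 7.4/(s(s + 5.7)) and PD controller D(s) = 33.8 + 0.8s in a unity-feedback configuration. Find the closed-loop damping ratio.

Forward path: (33.8 + 0.8s)·7.4/(s(s+5.7)). The closed-loop characteristic equation is s² + (5.7 + 7.4·0.8)s + 7.4·33.8 = 0.
That is s² + 11.62s + 250.1 = 0, so ω_n = 15.82 rad/s and ζ = 11.62/(2·15.82) = 0.3674.

ζ = 0.367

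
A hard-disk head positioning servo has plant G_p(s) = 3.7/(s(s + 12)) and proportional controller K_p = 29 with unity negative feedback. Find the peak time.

The closed-loop denominator s² + 12s + 107.3 gives ω_n = √107.3 = 10.36 and ζ = 12/(2ω_n) = 0.5792.
Damped frequency ω_d = ω_n√(1−ζ²) = 8.444 rad/s, so peak time T_p = π/ω_d = 0.372 s.

T_p = 0.372 s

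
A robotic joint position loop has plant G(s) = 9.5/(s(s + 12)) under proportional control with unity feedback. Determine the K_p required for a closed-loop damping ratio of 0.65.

K_p = 8.97

Closed-loop characteristic equation: s² + 12s + K_p·9.5 = 0.
So ω_n = √(9.5K_p) and 2ζω_n = 12, giving ζ = 12/(2√(9.5K_p)).
Setting ζ = 0.65: √(9.5K_p) = 12/(2·0.65) = 9.231, so K_p = 85.21/9.5 = 8.97.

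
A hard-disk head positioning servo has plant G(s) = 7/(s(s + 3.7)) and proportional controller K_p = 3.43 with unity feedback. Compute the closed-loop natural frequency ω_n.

ω_n = 4.9 rad/s

The closed-loop denominator is s(s+3.7) + 3.43·7 = s² + 3.7s + 24.01.
So ω_n² = 24.01 ⇒ ω_n = 4.9 rad/s, and ζ = 3.7/(2ω_n) = 0.378.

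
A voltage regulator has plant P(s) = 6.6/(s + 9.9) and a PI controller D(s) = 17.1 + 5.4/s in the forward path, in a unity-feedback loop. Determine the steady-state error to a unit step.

The open loop D(s)P(s) has a pole at the origin (type 1), so the static position error constant is infinite and e_ss = 1/(1+∞) = 0.

0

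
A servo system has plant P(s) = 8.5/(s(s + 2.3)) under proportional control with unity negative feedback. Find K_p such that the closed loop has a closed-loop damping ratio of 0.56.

Closed-loop characteristic equation: s² + 2.3s + K_p·8.5 = 0.
So ω_n = √(8.5K_p) and 2ζω_n = 2.3, giving ζ = 2.3/(2√(8.5K_p)).
Setting ζ = 0.56: √(8.5K_p) = 2.3/(2·0.56) = 2.054, so K_p = 4.217/8.5 = 0.496.

K_p = 0.496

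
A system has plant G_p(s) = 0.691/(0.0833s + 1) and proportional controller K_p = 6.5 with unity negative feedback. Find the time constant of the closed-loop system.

Closed loop: T(s) = K_p·G_p/(1+K_p·G_p) = 4.491/(0.0833s + 1 + 4.491), with pole at s = −(1 + 4.491)/0.0833 = −65.92.
Closed-loop time constant τ = 1/65.92 = 0.0152 s.

τ = 0.0152 s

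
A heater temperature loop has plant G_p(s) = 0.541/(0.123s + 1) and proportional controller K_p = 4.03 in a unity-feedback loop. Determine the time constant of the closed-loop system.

Closed loop: T(s) = K_p·G_p/(1+K_p·G_p) = 2.18/(0.123s + 1 + 2.18), with pole at s = −(1 + 2.18)/0.123 = −25.86.
Closed-loop time constant τ = 1/25.86 = 0.0387 s.

τ = 0.0387 s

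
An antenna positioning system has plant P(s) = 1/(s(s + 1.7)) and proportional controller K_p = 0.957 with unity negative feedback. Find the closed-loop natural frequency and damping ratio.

With unity feedback the closed-loop characteristic equation is s² + 1.7s + 0.957·1 = s² + 1.7s + 0.957 = 0.
So ω_n² = 0.957 ⇒ ω_n = 0.9783 rad/s, and ζ = 1.7/(2ω_n) = 0.869.

ω_n = 0.978 rad/s, ζ = 0.869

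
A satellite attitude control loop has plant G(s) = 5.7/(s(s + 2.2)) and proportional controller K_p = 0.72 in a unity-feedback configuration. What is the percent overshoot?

13.1%

The closed-loop denominator s² + 2.2s + 4.104 gives ω_n = √4.104 = 2.026 and ζ = 2.2/(2ω_n) = 0.543.
%OS = 100·exp(−πζ/√(1−ζ²)) = 100·exp(−π·0.543/√0.7052) = 13.1%.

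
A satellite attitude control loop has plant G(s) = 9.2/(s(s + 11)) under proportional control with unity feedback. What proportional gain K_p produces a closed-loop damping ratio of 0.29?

K_p = 39.1

Closed-loop characteristic equation: s² + 11s + K_p·9.2 = 0.
So ω_n = √(9.2K_p) and 2ζω_n = 11, giving ζ = 11/(2√(9.2K_p)).
Setting ζ = 0.29: √(9.2K_p) = 11/(2·0.29) = 18.97, so K_p = 359.7/9.2 = 39.1.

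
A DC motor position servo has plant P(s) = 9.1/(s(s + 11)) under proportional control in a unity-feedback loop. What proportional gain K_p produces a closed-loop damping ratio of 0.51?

K_p = 12.8

Closed-loop characteristic equation: s² + 11s + K_p·9.1 = 0.
So ω_n = √(9.1K_p) and 2ζω_n = 11, giving ζ = 11/(2√(9.1K_p)).
Setting ζ = 0.51: √(9.1K_p) = 11/(2·0.51) = 10.78, so K_p = 116.3/9.1 = 12.8.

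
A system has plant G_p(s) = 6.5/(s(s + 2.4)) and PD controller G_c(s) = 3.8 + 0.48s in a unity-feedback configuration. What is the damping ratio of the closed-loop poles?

Forward path: (3.8 + 0.48s)·6.5/(s(s+2.4)). The closed-loop characteristic equation is s² + (2.4 + 6.5·0.48)s + 6.5·3.8 = 0.
That is s² + 5.52s + 24.7 = 0, so ω_n = 4.97 rad/s and ζ = 5.52/(2·4.97) = 0.5553.

ζ = 0.555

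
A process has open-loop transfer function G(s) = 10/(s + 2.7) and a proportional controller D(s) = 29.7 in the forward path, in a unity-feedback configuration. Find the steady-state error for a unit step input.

0.00901

The loop is type 0. Static position error constant K_pos = D(0)·G(0) = 29.7·3.704 = 110.
Steady-state error to a unit step: e_ss = 1/(1+K_pos) = 1/111 = 0.00901.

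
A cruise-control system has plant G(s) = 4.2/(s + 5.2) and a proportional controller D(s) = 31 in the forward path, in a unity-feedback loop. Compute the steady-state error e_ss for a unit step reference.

0.0384

The loop is type 0. Static position error constant K_pos = D(0)·G(0) = 31·0.8077 = 25.04.
Steady-state error to a unit step: e_ss = 1/(1+K_pos) = 1/26.04 = 0.0384.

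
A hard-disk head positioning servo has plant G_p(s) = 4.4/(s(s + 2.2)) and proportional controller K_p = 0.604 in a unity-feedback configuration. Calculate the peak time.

From 1 + K_pG_p(s) = 0: s² + 2.2s + 2.658 = 0 ⇒ ω_n = 1.63, ζ = 0.6748.
Damped frequency ω_d = ω_n√(1−ζ²) = 1.203 rad/s, so peak time T_p = π/ω_d = 2.61 s.

T_p = 2.61 s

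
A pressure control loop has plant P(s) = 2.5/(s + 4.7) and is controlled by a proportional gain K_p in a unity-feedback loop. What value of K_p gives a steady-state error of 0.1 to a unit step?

Steady-state error for a unit step on this type-0 loop is 1/(1 + K_p·P(0)).
P(0) = 0.5319. Require 1/(1 + K_p·0.5319) = 0.1, so 1 + 0.5319·K_p = 10.
K_p = (10 − 1)/0.5319 = 16.9.

K_p = 16.9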